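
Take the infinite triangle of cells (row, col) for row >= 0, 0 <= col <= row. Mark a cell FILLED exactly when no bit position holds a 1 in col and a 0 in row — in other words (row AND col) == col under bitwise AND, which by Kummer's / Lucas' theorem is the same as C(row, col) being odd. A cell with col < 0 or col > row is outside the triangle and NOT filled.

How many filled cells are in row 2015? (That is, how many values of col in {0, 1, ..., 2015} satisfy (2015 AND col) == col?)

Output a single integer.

Answer: 1024

Derivation:
2015 in binary = 11111011111
popcount(2015) = number of 1-bits in 11111011111 = 10
A col c satisfies (2015 AND c) == c iff every set bit of c is also set in 2015; each of the 10 set bits of 2015 can independently be on or off in c.
count = 2^10 = 1024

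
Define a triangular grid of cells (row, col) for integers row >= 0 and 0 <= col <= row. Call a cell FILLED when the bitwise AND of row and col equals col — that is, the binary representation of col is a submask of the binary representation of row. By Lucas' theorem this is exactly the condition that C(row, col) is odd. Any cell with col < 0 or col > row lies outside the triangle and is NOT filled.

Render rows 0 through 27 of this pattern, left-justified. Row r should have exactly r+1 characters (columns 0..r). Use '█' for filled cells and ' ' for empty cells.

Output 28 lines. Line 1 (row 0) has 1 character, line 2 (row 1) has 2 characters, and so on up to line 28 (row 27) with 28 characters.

r0=0: █
r1=1: ██
r2=10: █ █
r3=11: ████
r4=100: █   █
r5=101: ██  ██
r6=110: █ █ █ █
r7=111: ████████
r8=1000: █       █
r9=1001: ██      ██
r10=1010: █ █     █ █
r11=1011: ████    ████
r12=1100: █   █   █   █
r13=1101: ██  ██  ██  ██
r14=1110: █ █ █ █ █ █ █ █
r15=1111: ████████████████
r16=10000: █               █
r17=10001: ██              ██
r18=10010: █ █             █ █
r19=10011: ████            ████
r20=10100: █   █           █   █
r21=10101: ██  ██          ██  ██
r22=10110: █ █ █ █         █ █ █ █
r23=10111: ████████        ████████
r24=11000: █       █       █       █
r25=11001: ██      ██      ██      ██
r26=11010: █ █     █ █     █ █     █ █
r27=11011: ████    ████    ████    ████

Answer: █
██
█ █
████
█   █
██  ██
█ █ █ █
████████
█       █
██      ██
█ █     █ █
████    ████
█   █   █   █
██  ██  ██  ██
█ █ █ █ █ █ █ █
████████████████
█               █
██              ██
█ █             █ █
████            ████
█   █           █   █
██  ██          ██  ██
█ █ █ █         █ █ █ █
████████        ████████
█       █       █       █
██      ██      ██      ██
█ █     █ █     █ █     █ █
████    ████    ████    ████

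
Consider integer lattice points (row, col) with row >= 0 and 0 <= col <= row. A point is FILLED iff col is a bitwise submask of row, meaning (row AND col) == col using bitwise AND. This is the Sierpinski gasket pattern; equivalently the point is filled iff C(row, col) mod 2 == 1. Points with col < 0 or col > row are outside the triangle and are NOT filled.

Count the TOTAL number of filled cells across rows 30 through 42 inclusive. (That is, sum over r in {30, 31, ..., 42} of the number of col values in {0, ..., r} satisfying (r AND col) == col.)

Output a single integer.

Answer: 122

Derivation:
r30=11110 pc4: +16 =16
r31=11111 pc5: +32 =48
r32=100000 pc1: +2 =50
r33=100001 pc2: +4 =54
r34=100010 pc2: +4 =58
r35=100011 pc3: +8 =66
r36=100100 pc2: +4 =70
r37=100101 pc3: +8 =78
r38=100110 pc3: +8 =86
r39=100111 pc4: +16 =102
r40=101000 pc2: +4 =106
r41=101001 pc3: +8 =114
r42=101010 pc3: +8 =122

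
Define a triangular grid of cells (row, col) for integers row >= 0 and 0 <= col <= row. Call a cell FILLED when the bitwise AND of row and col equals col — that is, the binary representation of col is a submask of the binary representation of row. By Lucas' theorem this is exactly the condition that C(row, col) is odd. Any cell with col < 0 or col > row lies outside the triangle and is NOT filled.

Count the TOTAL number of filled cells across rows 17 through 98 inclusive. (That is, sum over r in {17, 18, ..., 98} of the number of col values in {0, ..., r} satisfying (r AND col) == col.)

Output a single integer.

r17=10001 pc2: +4 =4
r18=10010 pc2: +4 =8
r19=10011 pc3: +8 =16
r20=10100 pc2: +4 =20
r21=10101 pc3: +8 =28
r22=10110 pc3: +8 =36
r23=10111 pc4: +16 =52
r24=11000 pc2: +4 =56
r25=11001 pc3: +8 =64
r26=11010 pc3: +8 =72
r27=11011 pc4: +16 =88
r28=11100 pc3: +8 =96
r29=11101 pc4: +16 =112
r30=11110 pc4: +16 =128
r31=11111 pc5: +32 =160
r32=100000 pc1: +2 =162
r33=100001 pc2: +4 =166
r34=100010 pc2: +4 =170
r35=100011 pc3: +8 =178
r36=100100 pc2: +4 =182
r37=100101 pc3: +8 =190
r38=100110 pc3: +8 =198
r39=100111 pc4: +16 =214
r40=101000 pc2: +4 =218
r41=101001 pc3: +8 =226
r42=101010 pc3: +8 =234
r43=101011 pc4: +16 =250
r44=101100 pc3: +8 =258
r45=101101 pc4: +16 =274
r46=101110 pc4: +16 =290
r47=101111 pc5: +32 =322
r48=110000 pc2: +4 =326
r49=110001 pc3: +8 =334
r50=110010 pc3: +8 =342
r51=110011 pc4: +16 =358
r52=110100 pc3: +8 =366
r53=110101 pc4: +16 =382
r54=110110 pc4: +16 =398
r55=110111 pc5: +32 =430
r56=111000 pc3: +8 =438
r57=111001 pc4: +16 =454
r58=111010 pc4: +16 =470
r59=111011 pc5: +32 =502
r60=111100 pc4: +16 =518
r61=111101 pc5: +32 =550
r62=111110 pc5: +32 =582
r63=111111 pc6: +64 =646
r64=1000000 pc1: +2 =648
r65=1000001 pc2: +4 =652
r66=1000010 pc2: +4 =656
r67=1000011 pc3: +8 =664
r68=1000100 pc2: +4 =668
r69=1000101 pc3: +8 =676
r70=1000110 pc3: +8 =684
r71=1000111 pc4: +16 =700
r72=1001000 pc2: +4 =704
r73=1001001 pc3: +8 =712
r74=1001010 pc3: +8 =720
r75=1001011 pc4: +16 =736
r76=1001100 pc3: +8 =744
r77=1001101 pc4: +16 =760
r78=1001110 pc4: +16 =776
r79=1001111 pc5: +32 =808
r80=1010000 pc2: +4 =812
r81=1010001 pc3: +8 =820
r82=1010010 pc3: +8 =828
r83=1010011 pc4: +16 =844
r84=1010100 pc3: +8 =852
r85=1010101 pc4: +16 =868
r86=1010110 pc4: +16 =884
r87=1010111 pc5: +32 =916
r88=1011000 pc3: +8 =924
r89=1011001 pc4: +16 =940
r90=1011010 pc4: +16 =956
r91=1011011 pc5: +32 =988
r92=1011100 pc4: +16 =1004
r93=1011101 pc5: +32 =1036
r94=1011110 pc5: +32 =1068
r95=1011111 pc6: +64 =1132
r96=1100000 pc2: +4 =1136
r97=1100001 pc3: +8 =1144
r98=1100010 pc3: +8 =1152

Answer: 1152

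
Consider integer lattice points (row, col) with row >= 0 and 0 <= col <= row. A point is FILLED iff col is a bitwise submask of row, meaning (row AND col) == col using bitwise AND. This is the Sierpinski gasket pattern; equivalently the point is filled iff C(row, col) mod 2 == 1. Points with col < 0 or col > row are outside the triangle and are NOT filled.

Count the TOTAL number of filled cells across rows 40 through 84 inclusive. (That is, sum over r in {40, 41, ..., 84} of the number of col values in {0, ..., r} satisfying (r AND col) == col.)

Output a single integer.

r40=101000 pc2: +4 =4
r41=101001 pc3: +8 =12
r42=101010 pc3: +8 =20
r43=101011 pc4: +16 =36
r44=101100 pc3: +8 =44
r45=101101 pc4: +16 =60
r46=101110 pc4: +16 =76
r47=101111 pc5: +32 =108
r48=110000 pc2: +4 =112
r49=110001 pc3: +8 =120
r50=110010 pc3: +8 =128
r51=110011 pc4: +16 =144
r52=110100 pc3: +8 =152
r53=110101 pc4: +16 =168
r54=110110 pc4: +16 =184
r55=110111 pc5: +32 =216
r56=111000 pc3: +8 =224
r57=111001 pc4: +16 =240
r58=111010 pc4: +16 =256
r59=111011 pc5: +32 =288
r60=111100 pc4: +16 =304
r61=111101 pc5: +32 =336
r62=111110 pc5: +32 =368
r63=111111 pc6: +64 =432
r64=1000000 pc1: +2 =434
r65=1000001 pc2: +4 =438
r66=1000010 pc2: +4 =442
r67=1000011 pc3: +8 =450
r68=1000100 pc2: +4 =454
r69=1000101 pc3: +8 =462
r70=1000110 pc3: +8 =470
r71=1000111 pc4: +16 =486
r72=1001000 pc2: +4 =490
r73=1001001 pc3: +8 =498
r74=1001010 pc3: +8 =506
r75=1001011 pc4: +16 =522
r76=1001100 pc3: +8 =530
r77=1001101 pc4: +16 =546
r78=1001110 pc4: +16 =562
r79=1001111 pc5: +32 =594
r80=1010000 pc2: +4 =598
r81=1010001 pc3: +8 =606
r82=1010010 pc3: +8 =614
r83=1010011 pc4: +16 =630
r84=1010100 pc3: +8 =638

Answer: 638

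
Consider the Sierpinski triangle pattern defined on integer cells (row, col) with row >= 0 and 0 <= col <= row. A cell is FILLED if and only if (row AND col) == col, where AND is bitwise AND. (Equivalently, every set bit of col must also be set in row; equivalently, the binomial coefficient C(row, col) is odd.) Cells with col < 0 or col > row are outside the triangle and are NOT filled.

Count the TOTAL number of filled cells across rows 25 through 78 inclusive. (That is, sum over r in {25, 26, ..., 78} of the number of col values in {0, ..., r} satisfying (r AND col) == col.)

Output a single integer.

Answer: 720

Derivation:
r25=11001 pc3: +8 =8
r26=11010 pc3: +8 =16
r27=11011 pc4: +16 =32
r28=11100 pc3: +8 =40
r29=11101 pc4: +16 =56
r30=11110 pc4: +16 =72
r31=11111 pc5: +32 =104
r32=100000 pc1: +2 =106
r33=100001 pc2: +4 =110
r34=100010 pc2: +4 =114
r35=100011 pc3: +8 =122
r36=100100 pc2: +4 =126
r37=100101 pc3: +8 =134
r38=100110 pc3: +8 =142
r39=100111 pc4: +16 =158
r40=101000 pc2: +4 =162
r41=101001 pc3: +8 =170
r42=101010 pc3: +8 =178
r43=101011 pc4: +16 =194
r44=101100 pc3: +8 =202
r45=101101 pc4: +16 =218
r46=101110 pc4: +16 =234
r47=101111 pc5: +32 =266
r48=110000 pc2: +4 =270
r49=110001 pc3: +8 =278
r50=110010 pc3: +8 =286
r51=110011 pc4: +16 =302
r52=110100 pc3: +8 =310
r53=110101 pc4: +16 =326
r54=110110 pc4: +16 =342
r55=110111 pc5: +32 =374
r56=111000 pc3: +8 =382
r57=111001 pc4: +16 =398
r58=111010 pc4: +16 =414
r59=111011 pc5: +32 =446
r60=111100 pc4: +16 =462
r61=111101 pc5: +32 =494
r62=111110 pc5: +32 =526
r63=111111 pc6: +64 =590
r64=1000000 pc1: +2 =592
r65=1000001 pc2: +4 =596
r66=1000010 pc2: +4 =600
r67=1000011 pc3: +8 =608
r68=1000100 pc2: +4 =612
r69=1000101 pc3: +8 =620
r70=1000110 pc3: +8 =628
r71=1000111 pc4: +16 =644
r72=1001000 pc2: +4 =648
r73=1001001 pc3: +8 =656
r74=1001010 pc3: +8 =664
r75=1001011 pc4: +16 =680
r76=1001100 pc3: +8 =688
r77=1001101 pc4: +16 =704
r78=1001110 pc4: +16 =720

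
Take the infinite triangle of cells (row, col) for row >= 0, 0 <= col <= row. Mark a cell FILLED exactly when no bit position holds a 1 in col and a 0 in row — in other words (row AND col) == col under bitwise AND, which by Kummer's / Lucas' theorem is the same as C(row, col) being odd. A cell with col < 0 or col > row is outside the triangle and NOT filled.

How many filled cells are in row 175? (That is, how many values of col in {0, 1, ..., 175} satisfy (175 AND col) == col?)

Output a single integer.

Answer: 64

Derivation:
175 in binary = 10101111
popcount(175) = number of 1-bits in 10101111 = 6
A col c satisfies (175 AND c) == c iff every set bit of c is also set in 175; each of the 6 set bits of 175 can independently be on or off in c.
count = 2^6 = 64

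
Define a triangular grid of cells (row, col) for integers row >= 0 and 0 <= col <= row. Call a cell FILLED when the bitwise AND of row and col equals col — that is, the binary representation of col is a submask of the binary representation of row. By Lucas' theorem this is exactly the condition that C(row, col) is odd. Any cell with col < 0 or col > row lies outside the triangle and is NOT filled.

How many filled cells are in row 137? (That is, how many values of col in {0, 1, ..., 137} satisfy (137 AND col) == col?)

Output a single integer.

137 in binary = 10001001
popcount(137) = number of 1-bits in 10001001 = 3
A col c satisfies (137 AND c) == c iff every set bit of c is also set in 137; each of the 3 set bits of 137 can independently be on or off in c.
count = 2^3 = 8

Answer: 8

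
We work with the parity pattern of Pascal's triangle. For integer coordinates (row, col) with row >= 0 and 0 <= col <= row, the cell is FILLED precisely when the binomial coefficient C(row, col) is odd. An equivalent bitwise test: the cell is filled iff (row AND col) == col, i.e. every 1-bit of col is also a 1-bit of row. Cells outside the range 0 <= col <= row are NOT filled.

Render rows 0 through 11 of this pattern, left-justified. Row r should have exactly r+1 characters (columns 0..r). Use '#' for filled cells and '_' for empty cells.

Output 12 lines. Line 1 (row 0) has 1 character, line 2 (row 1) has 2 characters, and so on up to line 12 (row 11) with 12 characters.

r0=0: #
r1=1: ##
r2=10: #_#
r3=11: ####
r4=100: #___#
r5=101: ##__##
r6=110: #_#_#_#
r7=111: ########
r8=1000: #_______#
r9=1001: ##______##
r10=1010: #_#_____#_#
r11=1011: ####____####

Answer: #
##
#_#
####
#___#
##__##
#_#_#_#
########
#_______#
##______##
#_#_____#_#
####____####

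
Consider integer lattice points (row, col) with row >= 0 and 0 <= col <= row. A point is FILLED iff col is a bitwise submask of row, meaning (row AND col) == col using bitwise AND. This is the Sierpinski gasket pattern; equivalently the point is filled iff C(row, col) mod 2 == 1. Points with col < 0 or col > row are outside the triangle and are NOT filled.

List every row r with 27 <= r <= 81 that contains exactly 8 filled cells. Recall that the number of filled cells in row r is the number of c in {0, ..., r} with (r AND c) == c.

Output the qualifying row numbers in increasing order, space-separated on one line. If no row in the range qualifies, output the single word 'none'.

Row r has 2^popcount(r) filled cells, so we need popcount(r) = log2(8) = 3.
Scan r = 27..81 and keep those with exactly 3 one-bits:
r=27=11011 popcount=4 -> skip
r=28=11100 popcount=3 -> KEEP
r=29=11101 popcount=4 -> skip
r=30=11110 popcount=4 -> skip
r=31=11111 popcount=5 -> skip
r=32=100000 popcount=1 -> skip
r=33=100001 popcount=2 -> skip
r=34=100010 popcount=2 -> skip
r=35=100011 popcount=3 -> KEEP
r=36=100100 popcount=2 -> skip
r=37=100101 popcount=3 -> KEEP
r=38=100110 popcount=3 -> KEEP
r=39=100111 popcount=4 -> skip
r=40=101000 popcount=2 -> skip
r=41=101001 popcount=3 -> KEEP
r=42=101010 popcount=3 -> KEEP
r=43=101011 popcount=4 -> skip
r=44=101100 popcount=3 -> KEEP
r=45=101101 popcount=4 -> skip
r=46=101110 popcount=4 -> skip
r=47=101111 popcount=5 -> skip
r=48=110000 popcount=2 -> skip
r=49=110001 popcount=3 -> KEEP
r=50=110010 popcount=3 -> KEEP
r=51=110011 popcount=4 -> skip
r=52=110100 popcount=3 -> KEEP
r=53=110101 popcount=4 -> skip
r=54=110110 popcount=4 -> skip
r=55=110111 popcount=5 -> skip
r=56=111000 popcount=3 -> KEEP
r=57=111001 popcount=4 -> skip
r=58=111010 popcount=4 -> skip
r=59=111011 popcount=5 -> skip
r=60=111100 popcount=4 -> skip
r=61=111101 popcount=5 -> skip
r=62=111110 popcount=5 -> skip
r=63=111111 popcount=6 -> skip
r=64=1000000 popcount=1 -> skip
r=65=1000001 popcount=2 -> skip
r=66=1000010 popcount=2 -> skip
r=67=1000011 popcount=3 -> KEEP
r=68=1000100 popcount=2 -> skip
r=69=1000101 popcount=3 -> KEEP
r=70=1000110 popcount=3 -> KEEP
r=71=1000111 popcount=4 -> skip
r=72=1001000 popcount=2 -> skip
r=73=1001001 popcount=3 -> KEEP
r=74=1001010 popcount=3 -> KEEP
r=75=1001011 popcount=4 -> skip
r=76=1001100 popcount=3 -> KEEP
r=77=1001101 popcount=4 -> skip
r=78=1001110 popcount=4 -> skip
r=79=1001111 popcount=5 -> skip
r=80=1010000 popcount=2 -> skip
r=81=1010001 popcount=3 -> KEEP
Kept rows: 28 35 37 38 41 42 44 49 50 52 56 67 69 70 73 74 76 81

Answer: 28 35 37 38 41 42 44 49 50 52 56 67 69 70 73 74 76 81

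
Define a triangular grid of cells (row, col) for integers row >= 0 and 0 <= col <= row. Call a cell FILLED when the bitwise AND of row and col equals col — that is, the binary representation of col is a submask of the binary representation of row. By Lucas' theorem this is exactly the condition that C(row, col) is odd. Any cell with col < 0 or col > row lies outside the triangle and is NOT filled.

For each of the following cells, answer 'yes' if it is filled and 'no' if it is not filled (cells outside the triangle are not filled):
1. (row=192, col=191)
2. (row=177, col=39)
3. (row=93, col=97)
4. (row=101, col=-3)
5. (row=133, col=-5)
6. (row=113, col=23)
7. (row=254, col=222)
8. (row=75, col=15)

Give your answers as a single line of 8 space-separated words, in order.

(192,191): row=0b11000000, col=0b10111111, row AND col = 0b10000000 = 128; 128 != 191 -> empty
(177,39): row=0b10110001, col=0b100111, row AND col = 0b100001 = 33; 33 != 39 -> empty
(93,97): col outside [0, 93] -> not filled
(101,-3): col outside [0, 101] -> not filled
(133,-5): col outside [0, 133] -> not filled
(113,23): row=0b1110001, col=0b10111, row AND col = 0b10001 = 17; 17 != 23 -> empty
(254,222): row=0b11111110, col=0b11011110, row AND col = 0b11011110 = 222; 222 == 222 -> filled
(75,15): row=0b1001011, col=0b1111, row AND col = 0b1011 = 11; 11 != 15 -> empty

Answer: no no no no no no yes no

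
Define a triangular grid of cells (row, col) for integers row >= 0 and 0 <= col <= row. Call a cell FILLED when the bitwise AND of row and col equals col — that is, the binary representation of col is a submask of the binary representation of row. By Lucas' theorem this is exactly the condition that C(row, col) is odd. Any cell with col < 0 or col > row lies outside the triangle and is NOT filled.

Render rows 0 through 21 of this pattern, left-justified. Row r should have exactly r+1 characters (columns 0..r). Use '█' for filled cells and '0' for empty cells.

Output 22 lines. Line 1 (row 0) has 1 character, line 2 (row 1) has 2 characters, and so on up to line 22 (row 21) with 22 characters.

r0=0: █
r1=1: ██
r2=10: █0█
r3=11: ████
r4=100: █000█
r5=101: ██00██
r6=110: █0█0█0█
r7=111: ████████
r8=1000: █0000000█
r9=1001: ██000000██
r10=1010: █0█00000█0█
r11=1011: ████0000████
r12=1100: █000█000█000█
r13=1101: ██00██00██00██
r14=1110: █0█0█0█0█0█0█0█
r15=1111: ████████████████
r16=10000: █000000000000000█
r17=10001: ██00000000000000██
r18=10010: █0█0000000000000█0█
r19=10011: ████000000000000████
r20=10100: █000█00000000000█000█
r21=10101: ██00██0000000000██00██

Answer: █
██
█0█
████
█000█
██00██
█0█0█0█
████████
█0000000█
██000000██
█0█00000█0█
████0000████
█000█000█000█
██00██00██00██
█0█0█0█0█0█0█0█
████████████████
█000000000000000█
██00000000000000██
█0█0000000000000█0█
████000000000000████
█000█00000000000█000█
██00██0000000000██00██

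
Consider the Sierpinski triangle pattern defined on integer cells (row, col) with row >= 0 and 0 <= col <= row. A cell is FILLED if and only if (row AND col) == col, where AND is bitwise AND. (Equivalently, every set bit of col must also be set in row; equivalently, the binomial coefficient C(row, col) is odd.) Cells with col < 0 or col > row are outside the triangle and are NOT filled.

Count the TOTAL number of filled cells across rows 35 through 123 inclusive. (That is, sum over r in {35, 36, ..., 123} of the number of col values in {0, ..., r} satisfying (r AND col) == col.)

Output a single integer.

Answer: 1646

Derivation:
r35=100011 pc3: +8 =8
r36=100100 pc2: +4 =12
r37=100101 pc3: +8 =20
r38=100110 pc3: +8 =28
r39=100111 pc4: +16 =44
r40=101000 pc2: +4 =48
r41=101001 pc3: +8 =56
r42=101010 pc3: +8 =64
r43=101011 pc4: +16 =80
r44=101100 pc3: +8 =88
r45=101101 pc4: +16 =104
r46=101110 pc4: +16 =120
r47=101111 pc5: +32 =152
r48=110000 pc2: +4 =156
r49=110001 pc3: +8 =164
r50=110010 pc3: +8 =172
r51=110011 pc4: +16 =188
r52=110100 pc3: +8 =196
r53=110101 pc4: +16 =212
r54=110110 pc4: +16 =228
r55=110111 pc5: +32 =260
r56=111000 pc3: +8 =268
r57=111001 pc4: +16 =284
r58=111010 pc4: +16 =300
r59=111011 pc5: +32 =332
r60=111100 pc4: +16 =348
r61=111101 pc5: +32 =380
r62=111110 pc5: +32 =412
r63=111111 pc6: +64 =476
r64=1000000 pc1: +2 =478
r65=1000001 pc2: +4 =482
r66=1000010 pc2: +4 =486
r67=1000011 pc3: +8 =494
r68=1000100 pc2: +4 =498
r69=1000101 pc3: +8 =506
r70=1000110 pc3: +8 =514
r71=1000111 pc4: +16 =530
r72=1001000 pc2: +4 =534
r73=1001001 pc3: +8 =542
r74=1001010 pc3: +8 =550
r75=1001011 pc4: +16 =566
r76=1001100 pc3: +8 =574
r77=1001101 pc4: +16 =590
r78=1001110 pc4: +16 =606
r79=1001111 pc5: +32 =638
r80=1010000 pc2: +4 =642
r81=1010001 pc3: +8 =650
r82=1010010 pc3: +8 =658
r83=1010011 pc4: +16 =674
r84=1010100 pc3: +8 =682
r85=1010101 pc4: +16 =698
r86=1010110 pc4: +16 =714
r87=1010111 pc5: +32 =746
r88=1011000 pc3: +8 =754
r89=1011001 pc4: +16 =770
r90=1011010 pc4: +16 =786
r91=1011011 pc5: +32 =818
r92=1011100 pc4: +16 =834
r93=1011101 pc5: +32 =866
r94=1011110 pc5: +32 =898
r95=1011111 pc6: +64 =962
r96=1100000 pc2: +4 =966
r97=1100001 pc3: +8 =974
r98=1100010 pc3: +8 =982
r99=1100011 pc4: +16 =998
r100=1100100 pc3: +8 =1006
r101=1100101 pc4: +16 =1022
r102=1100110 pc4: +16 =1038
r103=1100111 pc5: +32 =1070
r104=1101000 pc3: +8 =1078
r105=1101001 pc4: +16 =1094
r106=1101010 pc4: +16 =1110
r107=1101011 pc5: +32 =1142
r108=1101100 pc4: +16 =1158
r109=1101101 pc5: +32 =1190
r110=1101110 pc5: +32 =1222
r111=1101111 pc6: +64 =1286
r112=1110000 pc3: +8 =1294
r113=1110001 pc4: +16 =1310
r114=1110010 pc4: +16 =1326
r115=1110011 pc5: +32 =1358
r116=1110100 pc4: +16 =1374
r117=1110101 pc5: +32 =1406
r118=1110110 pc5: +32 =1438
r119=1110111 pc6: +64 =1502
r120=1111000 pc4: +16 =1518
r121=1111001 pc5: +32 =1550
r122=1111010 pc5: +32 =1582
r123=1111011 pc6: +64 =1646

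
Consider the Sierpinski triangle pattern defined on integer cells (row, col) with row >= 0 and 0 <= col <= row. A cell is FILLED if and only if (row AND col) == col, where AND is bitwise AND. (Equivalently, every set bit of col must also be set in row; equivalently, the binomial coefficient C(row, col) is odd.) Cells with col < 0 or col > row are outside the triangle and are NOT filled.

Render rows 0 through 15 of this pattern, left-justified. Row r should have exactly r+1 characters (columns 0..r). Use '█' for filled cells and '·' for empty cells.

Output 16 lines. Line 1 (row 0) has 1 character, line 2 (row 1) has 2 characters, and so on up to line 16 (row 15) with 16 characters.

r0=0: █
r1=1: ██
r2=10: █·█
r3=11: ████
r4=100: █···█
r5=101: ██··██
r6=110: █·█·█·█
r7=111: ████████
r8=1000: █·······█
r9=1001: ██······██
r10=1010: █·█·····█·█
r11=1011: ████····████
r12=1100: █···█···█···█
r13=1101: ██··██··██··██
r14=1110: █·█·█·█·█·█·█·█
r15=1111: ████████████████

Answer: █
██
█·█
████
█···█
██··██
█·█·█·█
████████
█·······█
██······██
█·█·····█·█
████····████
█···█···█···█
██··██··██··██
█·█·█·█·█·█·█·█
████████████████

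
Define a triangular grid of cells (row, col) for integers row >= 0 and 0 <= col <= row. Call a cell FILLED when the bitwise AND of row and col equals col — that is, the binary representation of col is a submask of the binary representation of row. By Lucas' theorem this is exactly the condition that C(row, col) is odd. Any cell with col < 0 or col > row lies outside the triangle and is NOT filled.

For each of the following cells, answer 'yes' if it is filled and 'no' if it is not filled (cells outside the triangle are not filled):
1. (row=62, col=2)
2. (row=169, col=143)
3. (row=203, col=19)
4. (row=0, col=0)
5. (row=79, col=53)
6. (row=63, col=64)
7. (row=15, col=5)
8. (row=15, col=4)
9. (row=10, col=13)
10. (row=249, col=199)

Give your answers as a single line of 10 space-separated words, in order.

Answer: yes no no yes no no yes yes no no

Derivation:
(62,2): row=0b111110, col=0b10, row AND col = 0b10 = 2; 2 == 2 -> filled
(169,143): row=0b10101001, col=0b10001111, row AND col = 0b10001001 = 137; 137 != 143 -> empty
(203,19): row=0b11001011, col=0b10011, row AND col = 0b11 = 3; 3 != 19 -> empty
(0,0): row=0b0, col=0b0, row AND col = 0b0 = 0; 0 == 0 -> filled
(79,53): row=0b1001111, col=0b110101, row AND col = 0b101 = 5; 5 != 53 -> empty
(63,64): col outside [0, 63] -> not filled
(15,5): row=0b1111, col=0b101, row AND col = 0b101 = 5; 5 == 5 -> filled
(15,4): row=0b1111, col=0b100, row AND col = 0b100 = 4; 4 == 4 -> filled
(10,13): col outside [0, 10] -> not filled
(249,199): row=0b11111001, col=0b11000111, row AND col = 0b11000001 = 193; 193 != 199 -> empty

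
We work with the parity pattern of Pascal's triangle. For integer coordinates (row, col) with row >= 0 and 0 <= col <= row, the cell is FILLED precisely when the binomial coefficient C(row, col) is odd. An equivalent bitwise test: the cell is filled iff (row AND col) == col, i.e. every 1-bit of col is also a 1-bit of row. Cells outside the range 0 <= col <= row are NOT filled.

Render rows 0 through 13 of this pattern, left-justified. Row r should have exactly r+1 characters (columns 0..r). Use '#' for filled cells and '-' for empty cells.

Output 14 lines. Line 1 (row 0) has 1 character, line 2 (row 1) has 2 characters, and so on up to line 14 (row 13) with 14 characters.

Answer: #
##
#-#
####
#---#
##--##
#-#-#-#
########
#-------#
##------##
#-#-----#-#
####----####
#---#---#---#
##--##--##--##

Derivation:
r0=0: #
r1=1: ##
r2=10: #-#
r3=11: ####
r4=100: #---#
r5=101: ##--##
r6=110: #-#-#-#
r7=111: ########
r8=1000: #-------#
r9=1001: ##------##
r10=1010: #-#-----#-#
r11=1011: ####----####
r12=1100: #---#---#---#
r13=1101: ##--##--##--##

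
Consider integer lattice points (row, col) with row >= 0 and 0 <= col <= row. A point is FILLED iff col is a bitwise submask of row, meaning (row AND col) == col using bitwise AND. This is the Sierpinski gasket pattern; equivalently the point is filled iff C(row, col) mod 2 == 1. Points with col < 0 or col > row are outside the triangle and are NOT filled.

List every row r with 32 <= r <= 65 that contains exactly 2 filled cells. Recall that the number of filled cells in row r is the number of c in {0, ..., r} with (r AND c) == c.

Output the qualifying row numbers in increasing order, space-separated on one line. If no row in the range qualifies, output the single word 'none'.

Row r has 2^popcount(r) filled cells, so we need popcount(r) = log2(2) = 1.
Scan r = 32..65 and keep those with exactly 1 one-bits:
r=32=100000 popcount=1 -> KEEP
r=33=100001 popcount=2 -> skip
r=34=100010 popcount=2 -> skip
r=35=100011 popcount=3 -> skip
r=36=100100 popcount=2 -> skip
r=37=100101 popcount=3 -> skip
r=38=100110 popcount=3 -> skip
r=39=100111 popcount=4 -> skip
r=40=101000 popcount=2 -> skip
r=41=101001 popcount=3 -> skip
r=42=101010 popcount=3 -> skip
r=43=101011 popcount=4 -> skip
r=44=101100 popcount=3 -> skip
r=45=101101 popcount=4 -> skip
r=46=101110 popcount=4 -> skip
r=47=101111 popcount=5 -> skip
r=48=110000 popcount=2 -> skip
r=49=110001 popcount=3 -> skip
r=50=110010 popcount=3 -> skip
r=51=110011 popcount=4 -> skip
r=52=110100 popcount=3 -> skip
r=53=110101 popcount=4 -> skip
r=54=110110 popcount=4 -> skip
r=55=110111 popcount=5 -> skip
r=56=111000 popcount=3 -> skip
r=57=111001 popcount=4 -> skip
r=58=111010 popcount=4 -> skip
r=59=111011 popcount=5 -> skip
r=60=111100 popcount=4 -> skip
r=61=111101 popcount=5 -> skip
r=62=111110 popcount=5 -> skip
r=63=111111 popcount=6 -> skip
r=64=1000000 popcount=1 -> KEEP
r=65=1000001 popcount=2 -> skip
Kept rows: 32 64

Answer: 32 64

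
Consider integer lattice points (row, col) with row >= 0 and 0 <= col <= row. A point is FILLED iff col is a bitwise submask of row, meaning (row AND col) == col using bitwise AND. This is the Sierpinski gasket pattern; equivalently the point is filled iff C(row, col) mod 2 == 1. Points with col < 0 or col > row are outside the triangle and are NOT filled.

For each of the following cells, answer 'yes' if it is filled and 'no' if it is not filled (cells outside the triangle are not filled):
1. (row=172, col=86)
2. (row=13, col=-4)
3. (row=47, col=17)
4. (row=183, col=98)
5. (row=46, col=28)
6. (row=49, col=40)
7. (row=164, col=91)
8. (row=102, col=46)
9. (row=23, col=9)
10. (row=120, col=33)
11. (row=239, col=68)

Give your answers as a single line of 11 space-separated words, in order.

Answer: no no no no no no no no no no yes

Derivation:
(172,86): row=0b10101100, col=0b1010110, row AND col = 0b100 = 4; 4 != 86 -> empty
(13,-4): col outside [0, 13] -> not filled
(47,17): row=0b101111, col=0b10001, row AND col = 0b1 = 1; 1 != 17 -> empty
(183,98): row=0b10110111, col=0b1100010, row AND col = 0b100010 = 34; 34 != 98 -> empty
(46,28): row=0b101110, col=0b11100, row AND col = 0b1100 = 12; 12 != 28 -> empty
(49,40): row=0b110001, col=0b101000, row AND col = 0b100000 = 32; 32 != 40 -> empty
(164,91): row=0b10100100, col=0b1011011, row AND col = 0b0 = 0; 0 != 91 -> empty
(102,46): row=0b1100110, col=0b101110, row AND col = 0b100110 = 38; 38 != 46 -> empty
(23,9): row=0b10111, col=0b1001, row AND col = 0b1 = 1; 1 != 9 -> empty
(120,33): row=0b1111000, col=0b100001, row AND col = 0b100000 = 32; 32 != 33 -> empty
(239,68): row=0b11101111, col=0b1000100, row AND col = 0b1000100 = 68; 68 == 68 -> filled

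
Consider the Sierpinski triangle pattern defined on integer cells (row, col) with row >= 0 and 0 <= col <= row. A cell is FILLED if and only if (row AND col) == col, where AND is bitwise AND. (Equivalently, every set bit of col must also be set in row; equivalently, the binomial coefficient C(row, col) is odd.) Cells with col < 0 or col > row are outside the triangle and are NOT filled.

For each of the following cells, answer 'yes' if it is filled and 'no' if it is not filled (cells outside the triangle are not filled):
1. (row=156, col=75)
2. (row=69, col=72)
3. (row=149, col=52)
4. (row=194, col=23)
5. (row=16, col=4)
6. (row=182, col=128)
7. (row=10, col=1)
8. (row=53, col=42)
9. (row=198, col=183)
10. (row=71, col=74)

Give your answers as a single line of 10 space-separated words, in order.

(156,75): row=0b10011100, col=0b1001011, row AND col = 0b1000 = 8; 8 != 75 -> empty
(69,72): col outside [0, 69] -> not filled
(149,52): row=0b10010101, col=0b110100, row AND col = 0b10100 = 20; 20 != 52 -> empty
(194,23): row=0b11000010, col=0b10111, row AND col = 0b10 = 2; 2 != 23 -> empty
(16,4): row=0b10000, col=0b100, row AND col = 0b0 = 0; 0 != 4 -> empty
(182,128): row=0b10110110, col=0b10000000, row AND col = 0b10000000 = 128; 128 == 128 -> filled
(10,1): row=0b1010, col=0b1, row AND col = 0b0 = 0; 0 != 1 -> empty
(53,42): row=0b110101, col=0b101010, row AND col = 0b100000 = 32; 32 != 42 -> empty
(198,183): row=0b11000110, col=0b10110111, row AND col = 0b10000110 = 134; 134 != 183 -> empty
(71,74): col outside [0, 71] -> not filled

Answer: no no no no no yes no no no no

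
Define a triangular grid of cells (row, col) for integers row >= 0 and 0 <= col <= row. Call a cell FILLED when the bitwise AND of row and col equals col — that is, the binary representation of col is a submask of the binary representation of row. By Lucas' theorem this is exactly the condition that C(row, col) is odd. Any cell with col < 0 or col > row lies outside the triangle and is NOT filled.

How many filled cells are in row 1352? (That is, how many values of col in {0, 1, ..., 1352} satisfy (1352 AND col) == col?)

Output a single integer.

1352 in binary = 10101001000
popcount(1352) = number of 1-bits in 10101001000 = 4
A col c satisfies (1352 AND c) == c iff every set bit of c is also set in 1352; each of the 4 set bits of 1352 can independently be on or off in c.
count = 2^4 = 16

Answer: 16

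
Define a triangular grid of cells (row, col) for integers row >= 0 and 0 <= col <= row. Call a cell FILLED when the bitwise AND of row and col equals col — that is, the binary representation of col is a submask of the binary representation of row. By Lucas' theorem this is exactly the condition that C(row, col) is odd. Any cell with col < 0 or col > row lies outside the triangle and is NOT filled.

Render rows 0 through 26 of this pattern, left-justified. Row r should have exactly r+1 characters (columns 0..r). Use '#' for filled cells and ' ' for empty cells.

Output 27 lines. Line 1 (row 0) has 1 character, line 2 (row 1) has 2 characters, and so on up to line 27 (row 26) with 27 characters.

Answer: #
##
# #
####
#   #
##  ##
# # # #
########
#       #
##      ##
# #     # #
####    ####
#   #   #   #
##  ##  ##  ##
# # # # # # # #
################
#               #
##              ##
# #             # #
####            ####
#   #           #   #
##  ##          ##  ##
# # # #         # # # #
########        ########
#       #       #       #
##      ##      ##      ##
# #     # #     # #     # #

Derivation:
r0=0: #
r1=1: ##
r2=10: # #
r3=11: ####
r4=100: #   #
r5=101: ##  ##
r6=110: # # # #
r7=111: ########
r8=1000: #       #
r9=1001: ##      ##
r10=1010: # #     # #
r11=1011: ####    ####
r12=1100: #   #   #   #
r13=1101: ##  ##  ##  ##
r14=1110: # # # # # # # #
r15=1111: ################
r16=10000: #               #
r17=10001: ##              ##
r18=10010: # #             # #
r19=10011: ####            ####
r20=10100: #   #           #   #
r21=10101: ##  ##          ##  ##
r22=10110: # # # #         # # # #
r23=10111: ########        ########
r24=11000: #       #       #       #
r25=11001: ##      ##      ##      ##
r26=11010: # #     # #     # #     # #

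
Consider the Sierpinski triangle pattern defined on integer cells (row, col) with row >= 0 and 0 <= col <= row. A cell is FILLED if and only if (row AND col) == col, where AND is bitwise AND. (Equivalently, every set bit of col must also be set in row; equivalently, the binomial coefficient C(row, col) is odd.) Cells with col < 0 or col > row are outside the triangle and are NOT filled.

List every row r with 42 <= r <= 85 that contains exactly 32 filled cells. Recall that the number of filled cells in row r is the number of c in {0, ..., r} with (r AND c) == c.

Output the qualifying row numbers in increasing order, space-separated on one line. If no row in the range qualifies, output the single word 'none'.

Answer: 47 55 59 61 62 79

Derivation:
Row r has 2^popcount(r) filled cells, so we need popcount(r) = log2(32) = 5.
Scan r = 42..85 and keep those with exactly 5 one-bits:
r=42=101010 popcount=3 -> skip
r=43=101011 popcount=4 -> skip
r=44=101100 popcount=3 -> skip
r=45=101101 popcount=4 -> skip
r=46=101110 popcount=4 -> skip
r=47=101111 popcount=5 -> KEEP
r=48=110000 popcount=2 -> skip
r=49=110001 popcount=3 -> skip
r=50=110010 popcount=3 -> skip
r=51=110011 popcount=4 -> skip
r=52=110100 popcount=3 -> skip
r=53=110101 popcount=4 -> skip
r=54=110110 popcount=4 -> skip
r=55=110111 popcount=5 -> KEEP
r=56=111000 popcount=3 -> skip
r=57=111001 popcount=4 -> skip
r=58=111010 popcount=4 -> skip
r=59=111011 popcount=5 -> KEEP
r=60=111100 popcount=4 -> skip
r=61=111101 popcount=5 -> KEEP
r=62=111110 popcount=5 -> KEEP
r=63=111111 popcount=6 -> skip
r=64=1000000 popcount=1 -> skip
r=65=1000001 popcount=2 -> skip
r=66=1000010 popcount=2 -> skip
r=67=1000011 popcount=3 -> skip
r=68=1000100 popcount=2 -> skip
r=69=1000101 popcount=3 -> skip
r=70=1000110 popcount=3 -> skip
r=71=1000111 popcount=4 -> skip
r=72=1001000 popcount=2 -> skip
r=73=1001001 popcount=3 -> skip
r=74=1001010 popcount=3 -> skip
r=75=1001011 popcount=4 -> skip
r=76=1001100 popcount=3 -> skip
r=77=1001101 popcount=4 -> skip
r=78=1001110 popcount=4 -> skip
r=79=1001111 popcount=5 -> KEEP
r=80=1010000 popcount=2 -> skip
r=81=1010001 popcount=3 -> skip
r=82=1010010 popcount=3 -> skip
r=83=1010011 popcount=4 -> skip
r=84=1010100 popcount=3 -> skip
r=85=1010101 popcount=4 -> skip
Kept rows: 47 55 59 61 62 79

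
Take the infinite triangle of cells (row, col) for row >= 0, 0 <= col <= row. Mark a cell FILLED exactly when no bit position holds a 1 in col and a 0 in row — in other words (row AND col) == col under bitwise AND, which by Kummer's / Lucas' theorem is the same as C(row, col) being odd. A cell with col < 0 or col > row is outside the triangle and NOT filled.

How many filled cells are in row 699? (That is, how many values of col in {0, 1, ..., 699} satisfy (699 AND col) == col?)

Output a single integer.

699 in binary = 1010111011
popcount(699) = number of 1-bits in 1010111011 = 7
A col c satisfies (699 AND c) == c iff every set bit of c is also set in 699; each of the 7 set bits of 699 can independently be on or off in c.
count = 2^7 = 128

Answer: 128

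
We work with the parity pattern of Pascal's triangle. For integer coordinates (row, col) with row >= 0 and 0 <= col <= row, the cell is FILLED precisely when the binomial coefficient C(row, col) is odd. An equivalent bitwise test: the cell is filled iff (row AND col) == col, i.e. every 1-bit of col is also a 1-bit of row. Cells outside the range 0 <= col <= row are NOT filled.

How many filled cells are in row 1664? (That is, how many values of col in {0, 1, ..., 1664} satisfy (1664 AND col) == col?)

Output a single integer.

1664 in binary = 11010000000
popcount(1664) = number of 1-bits in 11010000000 = 3
A col c satisfies (1664 AND c) == c iff every set bit of c is also set in 1664; each of the 3 set bits of 1664 can independently be on or off in c.
count = 2^3 = 8

Answer: 8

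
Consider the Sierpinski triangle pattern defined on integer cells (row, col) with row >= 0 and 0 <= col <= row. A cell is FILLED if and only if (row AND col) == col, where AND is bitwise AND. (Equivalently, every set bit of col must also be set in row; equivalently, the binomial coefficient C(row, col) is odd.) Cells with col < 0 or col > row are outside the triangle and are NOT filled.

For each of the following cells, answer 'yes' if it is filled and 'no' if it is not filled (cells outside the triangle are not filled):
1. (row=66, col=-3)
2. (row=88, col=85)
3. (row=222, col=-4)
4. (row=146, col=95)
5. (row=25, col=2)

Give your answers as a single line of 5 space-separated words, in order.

(66,-3): col outside [0, 66] -> not filled
(88,85): row=0b1011000, col=0b1010101, row AND col = 0b1010000 = 80; 80 != 85 -> empty
(222,-4): col outside [0, 222] -> not filled
(146,95): row=0b10010010, col=0b1011111, row AND col = 0b10010 = 18; 18 != 95 -> empty
(25,2): row=0b11001, col=0b10, row AND col = 0b0 = 0; 0 != 2 -> empty

Answer: no no no no no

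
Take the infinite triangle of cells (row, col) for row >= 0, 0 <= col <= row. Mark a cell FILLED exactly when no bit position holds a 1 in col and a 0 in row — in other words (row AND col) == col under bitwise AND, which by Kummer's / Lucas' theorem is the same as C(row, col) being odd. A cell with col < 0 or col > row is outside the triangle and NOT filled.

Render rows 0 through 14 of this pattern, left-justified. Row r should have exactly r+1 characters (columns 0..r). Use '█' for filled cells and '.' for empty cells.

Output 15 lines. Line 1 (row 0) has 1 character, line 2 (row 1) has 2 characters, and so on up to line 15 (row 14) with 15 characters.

r0=0: █
r1=1: ██
r2=10: █.█
r3=11: ████
r4=100: █...█
r5=101: ██..██
r6=110: █.█.█.█
r7=111: ████████
r8=1000: █.......█
r9=1001: ██......██
r10=1010: █.█.....█.█
r11=1011: ████....████
r12=1100: █...█...█...█
r13=1101: ██..██..██..██
r14=1110: █.█.█.█.█.█.█.█

Answer: █
██
█.█
████
█...█
██..██
█.█.█.█
████████
█.......█
██......██
█.█.....█.█
████....████
█...█...█...█
██..██..██..██
█.█.█.█.█.█.█.█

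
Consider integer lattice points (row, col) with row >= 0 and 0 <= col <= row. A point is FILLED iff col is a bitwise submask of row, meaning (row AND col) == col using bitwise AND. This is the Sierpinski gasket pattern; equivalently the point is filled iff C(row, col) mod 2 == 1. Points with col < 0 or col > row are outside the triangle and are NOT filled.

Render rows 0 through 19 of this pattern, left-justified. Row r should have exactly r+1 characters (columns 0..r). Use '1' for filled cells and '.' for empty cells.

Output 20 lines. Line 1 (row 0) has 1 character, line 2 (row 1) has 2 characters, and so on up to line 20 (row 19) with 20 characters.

r0=0: 1
r1=1: 11
r2=10: 1.1
r3=11: 1111
r4=100: 1...1
r5=101: 11..11
r6=110: 1.1.1.1
r7=111: 11111111
r8=1000: 1.......1
r9=1001: 11......11
r10=1010: 1.1.....1.1
r11=1011: 1111....1111
r12=1100: 1...1...1...1
r13=1101: 11..11..11..11
r14=1110: 1.1.1.1.1.1.1.1
r15=1111: 1111111111111111
r16=10000: 1...............1
r17=10001: 11..............11
r18=10010: 1.1.............1.1
r19=10011: 1111............1111

Answer: 1
11
1.1
1111
1...1
11..11
1.1.1.1
11111111
1.......1
11......11
1.1.....1.1
1111....1111
1...1...1...1
11..11..11..11
1.1.1.1.1.1.1.1
1111111111111111
1...............1
11..............11
1.1.............1.1
1111............1111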